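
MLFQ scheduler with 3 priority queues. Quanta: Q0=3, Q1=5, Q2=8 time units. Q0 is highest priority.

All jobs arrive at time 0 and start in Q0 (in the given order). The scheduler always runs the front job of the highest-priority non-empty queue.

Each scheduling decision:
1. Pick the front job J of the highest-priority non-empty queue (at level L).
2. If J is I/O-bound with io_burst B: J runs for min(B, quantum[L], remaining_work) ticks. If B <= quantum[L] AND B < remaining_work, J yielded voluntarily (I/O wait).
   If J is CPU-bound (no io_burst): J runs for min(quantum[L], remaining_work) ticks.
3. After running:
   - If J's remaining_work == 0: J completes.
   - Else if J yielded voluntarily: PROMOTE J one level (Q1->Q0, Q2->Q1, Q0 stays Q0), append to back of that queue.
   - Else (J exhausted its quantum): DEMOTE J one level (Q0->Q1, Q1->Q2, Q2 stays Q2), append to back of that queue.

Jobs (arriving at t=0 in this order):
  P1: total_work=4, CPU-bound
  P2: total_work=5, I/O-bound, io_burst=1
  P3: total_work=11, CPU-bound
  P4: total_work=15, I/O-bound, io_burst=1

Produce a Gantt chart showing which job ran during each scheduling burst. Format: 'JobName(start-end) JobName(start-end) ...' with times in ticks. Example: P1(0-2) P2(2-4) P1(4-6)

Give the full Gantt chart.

t=0-3: P1@Q0 runs 3, rem=1, quantum used, demote→Q1. Q0=[P2,P3,P4] Q1=[P1] Q2=[]
t=3-4: P2@Q0 runs 1, rem=4, I/O yield, promote→Q0. Q0=[P3,P4,P2] Q1=[P1] Q2=[]
t=4-7: P3@Q0 runs 3, rem=8, quantum used, demote→Q1. Q0=[P4,P2] Q1=[P1,P3] Q2=[]
t=7-8: P4@Q0 runs 1, rem=14, I/O yield, promote→Q0. Q0=[P2,P4] Q1=[P1,P3] Q2=[]
t=8-9: P2@Q0 runs 1, rem=3, I/O yield, promote→Q0. Q0=[P4,P2] Q1=[P1,P3] Q2=[]
t=9-10: P4@Q0 runs 1, rem=13, I/O yield, promote→Q0. Q0=[P2,P4] Q1=[P1,P3] Q2=[]
t=10-11: P2@Q0 runs 1, rem=2, I/O yield, promote→Q0. Q0=[P4,P2] Q1=[P1,P3] Q2=[]
t=11-12: P4@Q0 runs 1, rem=12, I/O yield, promote→Q0. Q0=[P2,P4] Q1=[P1,P3] Q2=[]
t=12-13: P2@Q0 runs 1, rem=1, I/O yield, promote→Q0. Q0=[P4,P2] Q1=[P1,P3] Q2=[]
t=13-14: P4@Q0 runs 1, rem=11, I/O yield, promote→Q0. Q0=[P2,P4] Q1=[P1,P3] Q2=[]
t=14-15: P2@Q0 runs 1, rem=0, completes. Q0=[P4] Q1=[P1,P3] Q2=[]
t=15-16: P4@Q0 runs 1, rem=10, I/O yield, promote→Q0. Q0=[P4] Q1=[P1,P3] Q2=[]
t=16-17: P4@Q0 runs 1, rem=9, I/O yield, promote→Q0. Q0=[P4] Q1=[P1,P3] Q2=[]
t=17-18: P4@Q0 runs 1, rem=8, I/O yield, promote→Q0. Q0=[P4] Q1=[P1,P3] Q2=[]
t=18-19: P4@Q0 runs 1, rem=7, I/O yield, promote→Q0. Q0=[P4] Q1=[P1,P3] Q2=[]
t=19-20: P4@Q0 runs 1, rem=6, I/O yield, promote→Q0. Q0=[P4] Q1=[P1,P3] Q2=[]
t=20-21: P4@Q0 runs 1, rem=5, I/O yield, promote→Q0. Q0=[P4] Q1=[P1,P3] Q2=[]
t=21-22: P4@Q0 runs 1, rem=4, I/O yield, promote→Q0. Q0=[P4] Q1=[P1,P3] Q2=[]
t=22-23: P4@Q0 runs 1, rem=3, I/O yield, promote→Q0. Q0=[P4] Q1=[P1,P3] Q2=[]
t=23-24: P4@Q0 runs 1, rem=2, I/O yield, promote→Q0. Q0=[P4] Q1=[P1,P3] Q2=[]
t=24-25: P4@Q0 runs 1, rem=1, I/O yield, promote→Q0. Q0=[P4] Q1=[P1,P3] Q2=[]
t=25-26: P4@Q0 runs 1, rem=0, completes. Q0=[] Q1=[P1,P3] Q2=[]
t=26-27: P1@Q1 runs 1, rem=0, completes. Q0=[] Q1=[P3] Q2=[]
t=27-32: P3@Q1 runs 5, rem=3, quantum used, demote→Q2. Q0=[] Q1=[] Q2=[P3]
t=32-35: P3@Q2 runs 3, rem=0, completes. Q0=[] Q1=[] Q2=[]

Answer: P1(0-3) P2(3-4) P3(4-7) P4(7-8) P2(8-9) P4(9-10) P2(10-11) P4(11-12) P2(12-13) P4(13-14) P2(14-15) P4(15-16) P4(16-17) P4(17-18) P4(18-19) P4(19-20) P4(20-21) P4(21-22) P4(22-23) P4(23-24) P4(24-25) P4(25-26) P1(26-27) P3(27-32) P3(32-35)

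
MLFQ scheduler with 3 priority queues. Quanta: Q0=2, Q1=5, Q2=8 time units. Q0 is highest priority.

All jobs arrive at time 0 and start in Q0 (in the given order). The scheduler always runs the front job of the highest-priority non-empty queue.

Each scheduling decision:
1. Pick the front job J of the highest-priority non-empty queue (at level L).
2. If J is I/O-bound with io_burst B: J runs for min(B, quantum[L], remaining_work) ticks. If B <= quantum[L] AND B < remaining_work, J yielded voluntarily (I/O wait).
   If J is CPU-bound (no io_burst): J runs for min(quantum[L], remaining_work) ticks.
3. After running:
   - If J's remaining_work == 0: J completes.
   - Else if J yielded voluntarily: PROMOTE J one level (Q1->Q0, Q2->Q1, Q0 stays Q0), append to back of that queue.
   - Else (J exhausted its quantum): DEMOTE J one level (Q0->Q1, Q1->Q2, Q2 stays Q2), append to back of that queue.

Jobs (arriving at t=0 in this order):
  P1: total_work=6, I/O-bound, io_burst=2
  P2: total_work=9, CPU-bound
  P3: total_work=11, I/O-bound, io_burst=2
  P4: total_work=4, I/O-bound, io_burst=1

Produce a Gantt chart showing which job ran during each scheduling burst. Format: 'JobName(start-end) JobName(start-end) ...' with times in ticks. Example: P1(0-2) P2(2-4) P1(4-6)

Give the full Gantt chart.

t=0-2: P1@Q0 runs 2, rem=4, I/O yield, promote→Q0. Q0=[P2,P3,P4,P1] Q1=[] Q2=[]
t=2-4: P2@Q0 runs 2, rem=7, quantum used, demote→Q1. Q0=[P3,P4,P1] Q1=[P2] Q2=[]
t=4-6: P3@Q0 runs 2, rem=9, I/O yield, promote→Q0. Q0=[P4,P1,P3] Q1=[P2] Q2=[]
t=6-7: P4@Q0 runs 1, rem=3, I/O yield, promote→Q0. Q0=[P1,P3,P4] Q1=[P2] Q2=[]
t=7-9: P1@Q0 runs 2, rem=2, I/O yield, promote→Q0. Q0=[P3,P4,P1] Q1=[P2] Q2=[]
t=9-11: P3@Q0 runs 2, rem=7, I/O yield, promote→Q0. Q0=[P4,P1,P3] Q1=[P2] Q2=[]
t=11-12: P4@Q0 runs 1, rem=2, I/O yield, promote→Q0. Q0=[P1,P3,P4] Q1=[P2] Q2=[]
t=12-14: P1@Q0 runs 2, rem=0, completes. Q0=[P3,P4] Q1=[P2] Q2=[]
t=14-16: P3@Q0 runs 2, rem=5, I/O yield, promote→Q0. Q0=[P4,P3] Q1=[P2] Q2=[]
t=16-17: P4@Q0 runs 1, rem=1, I/O yield, promote→Q0. Q0=[P3,P4] Q1=[P2] Q2=[]
t=17-19: P3@Q0 runs 2, rem=3, I/O yield, promote→Q0. Q0=[P4,P3] Q1=[P2] Q2=[]
t=19-20: P4@Q0 runs 1, rem=0, completes. Q0=[P3] Q1=[P2] Q2=[]
t=20-22: P3@Q0 runs 2, rem=1, I/O yield, promote→Q0. Q0=[P3] Q1=[P2] Q2=[]
t=22-23: P3@Q0 runs 1, rem=0, completes. Q0=[] Q1=[P2] Q2=[]
t=23-28: P2@Q1 runs 5, rem=2, quantum used, demote→Q2. Q0=[] Q1=[] Q2=[P2]
t=28-30: P2@Q2 runs 2, rem=0, completes. Q0=[] Q1=[] Q2=[]

Answer: P1(0-2) P2(2-4) P3(4-6) P4(6-7) P1(7-9) P3(9-11) P4(11-12) P1(12-14) P3(14-16) P4(16-17) P3(17-19) P4(19-20) P3(20-22) P3(22-23) P2(23-28) P2(28-30)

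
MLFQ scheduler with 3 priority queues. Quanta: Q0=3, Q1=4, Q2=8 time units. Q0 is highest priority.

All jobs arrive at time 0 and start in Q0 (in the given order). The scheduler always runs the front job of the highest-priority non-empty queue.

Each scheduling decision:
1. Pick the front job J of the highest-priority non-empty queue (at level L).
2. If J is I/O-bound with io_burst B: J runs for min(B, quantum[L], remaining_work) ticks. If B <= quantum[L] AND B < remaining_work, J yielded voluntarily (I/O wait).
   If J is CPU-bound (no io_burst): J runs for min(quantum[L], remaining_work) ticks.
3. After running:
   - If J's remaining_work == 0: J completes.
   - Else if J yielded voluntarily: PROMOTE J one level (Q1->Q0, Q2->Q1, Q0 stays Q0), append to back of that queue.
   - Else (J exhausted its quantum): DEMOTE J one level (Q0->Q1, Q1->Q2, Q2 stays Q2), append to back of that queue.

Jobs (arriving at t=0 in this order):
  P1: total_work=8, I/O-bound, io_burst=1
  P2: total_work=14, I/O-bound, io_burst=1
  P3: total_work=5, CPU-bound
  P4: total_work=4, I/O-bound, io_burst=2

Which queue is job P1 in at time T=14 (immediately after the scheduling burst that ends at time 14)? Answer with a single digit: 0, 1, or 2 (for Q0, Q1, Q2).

t=0-1: P1@Q0 runs 1, rem=7, I/O yield, promote→Q0. Q0=[P2,P3,P4,P1] Q1=[] Q2=[]
t=1-2: P2@Q0 runs 1, rem=13, I/O yield, promote→Q0. Q0=[P3,P4,P1,P2] Q1=[] Q2=[]
t=2-5: P3@Q0 runs 3, rem=2, quantum used, demote→Q1. Q0=[P4,P1,P2] Q1=[P3] Q2=[]
t=5-7: P4@Q0 runs 2, rem=2, I/O yield, promote→Q0. Q0=[P1,P2,P4] Q1=[P3] Q2=[]
t=7-8: P1@Q0 runs 1, rem=6, I/O yield, promote→Q0. Q0=[P2,P4,P1] Q1=[P3] Q2=[]
t=8-9: P2@Q0 runs 1, rem=12, I/O yield, promote→Q0. Q0=[P4,P1,P2] Q1=[P3] Q2=[]
t=9-11: P4@Q0 runs 2, rem=0, completes. Q0=[P1,P2] Q1=[P3] Q2=[]
t=11-12: P1@Q0 runs 1, rem=5, I/O yield, promote→Q0. Q0=[P2,P1] Q1=[P3] Q2=[]
t=12-13: P2@Q0 runs 1, rem=11, I/O yield, promote→Q0. Q0=[P1,P2] Q1=[P3] Q2=[]
t=13-14: P1@Q0 runs 1, rem=4, I/O yield, promote→Q0. Q0=[P2,P1] Q1=[P3] Q2=[]
t=14-15: P2@Q0 runs 1, rem=10, I/O yield, promote→Q0. Q0=[P1,P2] Q1=[P3] Q2=[]
t=15-16: P1@Q0 runs 1, rem=3, I/O yield, promote→Q0. Q0=[P2,P1] Q1=[P3] Q2=[]
t=16-17: P2@Q0 runs 1, rem=9, I/O yield, promote→Q0. Q0=[P1,P2] Q1=[P3] Q2=[]
t=17-18: P1@Q0 runs 1, rem=2, I/O yield, promote→Q0. Q0=[P2,P1] Q1=[P3] Q2=[]
t=18-19: P2@Q0 runs 1, rem=8, I/O yield, promote→Q0. Q0=[P1,P2] Q1=[P3] Q2=[]
t=19-20: P1@Q0 runs 1, rem=1, I/O yield, promote→Q0. Q0=[P2,P1] Q1=[P3] Q2=[]
t=20-21: P2@Q0 runs 1, rem=7, I/O yield, promote→Q0. Q0=[P1,P2] Q1=[P3] Q2=[]
t=21-22: P1@Q0 runs 1, rem=0, completes. Q0=[P2] Q1=[P3] Q2=[]
t=22-23: P2@Q0 runs 1, rem=6, I/O yield, promote→Q0. Q0=[P2] Q1=[P3] Q2=[]
t=23-24: P2@Q0 runs 1, rem=5, I/O yield, promote→Q0. Q0=[P2] Q1=[P3] Q2=[]
t=24-25: P2@Q0 runs 1, rem=4, I/O yield, promote→Q0. Q0=[P2] Q1=[P3] Q2=[]
t=25-26: P2@Q0 runs 1, rem=3, I/O yield, promote→Q0. Q0=[P2] Q1=[P3] Q2=[]
t=26-27: P2@Q0 runs 1, rem=2, I/O yield, promote→Q0. Q0=[P2] Q1=[P3] Q2=[]
t=27-28: P2@Q0 runs 1, rem=1, I/O yield, promote→Q0. Q0=[P2] Q1=[P3] Q2=[]
t=28-29: P2@Q0 runs 1, rem=0, completes. Q0=[] Q1=[P3] Q2=[]
t=29-31: P3@Q1 runs 2, rem=0, completes. Q0=[] Q1=[] Q2=[]

Answer: 0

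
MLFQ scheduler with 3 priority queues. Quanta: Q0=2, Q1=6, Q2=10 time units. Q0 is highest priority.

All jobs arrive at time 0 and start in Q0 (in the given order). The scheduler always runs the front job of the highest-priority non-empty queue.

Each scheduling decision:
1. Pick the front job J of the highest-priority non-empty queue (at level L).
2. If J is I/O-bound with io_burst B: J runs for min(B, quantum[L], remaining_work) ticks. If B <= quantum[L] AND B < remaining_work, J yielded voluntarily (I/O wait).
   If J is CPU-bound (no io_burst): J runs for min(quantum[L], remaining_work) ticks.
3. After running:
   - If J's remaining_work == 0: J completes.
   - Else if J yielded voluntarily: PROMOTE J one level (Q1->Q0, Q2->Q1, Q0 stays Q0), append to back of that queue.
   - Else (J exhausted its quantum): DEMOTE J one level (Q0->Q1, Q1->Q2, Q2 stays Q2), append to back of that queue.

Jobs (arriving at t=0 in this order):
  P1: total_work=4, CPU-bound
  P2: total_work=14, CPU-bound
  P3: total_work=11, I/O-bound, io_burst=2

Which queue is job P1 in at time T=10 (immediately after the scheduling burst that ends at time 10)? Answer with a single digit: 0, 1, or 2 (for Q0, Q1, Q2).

t=0-2: P1@Q0 runs 2, rem=2, quantum used, demote→Q1. Q0=[P2,P3] Q1=[P1] Q2=[]
t=2-4: P2@Q0 runs 2, rem=12, quantum used, demote→Q1. Q0=[P3] Q1=[P1,P2] Q2=[]
t=4-6: P3@Q0 runs 2, rem=9, I/O yield, promote→Q0. Q0=[P3] Q1=[P1,P2] Q2=[]
t=6-8: P3@Q0 runs 2, rem=7, I/O yield, promote→Q0. Q0=[P3] Q1=[P1,P2] Q2=[]
t=8-10: P3@Q0 runs 2, rem=5, I/O yield, promote→Q0. Q0=[P3] Q1=[P1,P2] Q2=[]
t=10-12: P3@Q0 runs 2, rem=3, I/O yield, promote→Q0. Q0=[P3] Q1=[P1,P2] Q2=[]
t=12-14: P3@Q0 runs 2, rem=1, I/O yield, promote→Q0. Q0=[P3] Q1=[P1,P2] Q2=[]
t=14-15: P3@Q0 runs 1, rem=0, completes. Q0=[] Q1=[P1,P2] Q2=[]
t=15-17: P1@Q1 runs 2, rem=0, completes. Q0=[] Q1=[P2] Q2=[]
t=17-23: P2@Q1 runs 6, rem=6, quantum used, demote→Q2. Q0=[] Q1=[] Q2=[P2]
t=23-29: P2@Q2 runs 6, rem=0, completes. Q0=[] Q1=[] Q2=[]

Answer: 1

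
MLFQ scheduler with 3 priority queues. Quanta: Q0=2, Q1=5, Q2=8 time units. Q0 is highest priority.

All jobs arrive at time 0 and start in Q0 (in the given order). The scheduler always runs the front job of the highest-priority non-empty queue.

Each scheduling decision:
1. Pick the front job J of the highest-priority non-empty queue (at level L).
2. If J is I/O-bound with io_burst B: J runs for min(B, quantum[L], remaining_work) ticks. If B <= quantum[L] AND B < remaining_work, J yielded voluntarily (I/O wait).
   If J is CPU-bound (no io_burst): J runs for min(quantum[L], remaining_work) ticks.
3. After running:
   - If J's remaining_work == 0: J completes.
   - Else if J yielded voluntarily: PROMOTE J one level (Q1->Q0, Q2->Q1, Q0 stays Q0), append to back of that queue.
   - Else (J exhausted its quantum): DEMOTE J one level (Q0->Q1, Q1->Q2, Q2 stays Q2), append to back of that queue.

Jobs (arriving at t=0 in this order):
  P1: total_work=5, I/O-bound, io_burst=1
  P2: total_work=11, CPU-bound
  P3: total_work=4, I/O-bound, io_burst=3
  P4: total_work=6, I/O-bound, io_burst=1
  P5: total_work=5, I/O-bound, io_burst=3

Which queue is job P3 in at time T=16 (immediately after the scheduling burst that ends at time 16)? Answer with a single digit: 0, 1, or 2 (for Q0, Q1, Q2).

t=0-1: P1@Q0 runs 1, rem=4, I/O yield, promote→Q0. Q0=[P2,P3,P4,P5,P1] Q1=[] Q2=[]
t=1-3: P2@Q0 runs 2, rem=9, quantum used, demote→Q1. Q0=[P3,P4,P5,P1] Q1=[P2] Q2=[]
t=3-5: P3@Q0 runs 2, rem=2, quantum used, demote→Q1. Q0=[P4,P5,P1] Q1=[P2,P3] Q2=[]
t=5-6: P4@Q0 runs 1, rem=5, I/O yield, promote→Q0. Q0=[P5,P1,P4] Q1=[P2,P3] Q2=[]
t=6-8: P5@Q0 runs 2, rem=3, quantum used, demote→Q1. Q0=[P1,P4] Q1=[P2,P3,P5] Q2=[]
t=8-9: P1@Q0 runs 1, rem=3, I/O yield, promote→Q0. Q0=[P4,P1] Q1=[P2,P3,P5] Q2=[]
t=9-10: P4@Q0 runs 1, rem=4, I/O yield, promote→Q0. Q0=[P1,P4] Q1=[P2,P3,P5] Q2=[]
t=10-11: P1@Q0 runs 1, rem=2, I/O yield, promote→Q0. Q0=[P4,P1] Q1=[P2,P3,P5] Q2=[]
t=11-12: P4@Q0 runs 1, rem=3, I/O yield, promote→Q0. Q0=[P1,P4] Q1=[P2,P3,P5] Q2=[]
t=12-13: P1@Q0 runs 1, rem=1, I/O yield, promote→Q0. Q0=[P4,P1] Q1=[P2,P3,P5] Q2=[]
t=13-14: P4@Q0 runs 1, rem=2, I/O yield, promote→Q0. Q0=[P1,P4] Q1=[P2,P3,P5] Q2=[]
t=14-15: P1@Q0 runs 1, rem=0, completes. Q0=[P4] Q1=[P2,P3,P5] Q2=[]
t=15-16: P4@Q0 runs 1, rem=1, I/O yield, promote→Q0. Q0=[P4] Q1=[P2,P3,P5] Q2=[]
t=16-17: P4@Q0 runs 1, rem=0, completes. Q0=[] Q1=[P2,P3,P5] Q2=[]
t=17-22: P2@Q1 runs 5, rem=4, quantum used, demote→Q2. Q0=[] Q1=[P3,P5] Q2=[P2]
t=22-24: P3@Q1 runs 2, rem=0, completes. Q0=[] Q1=[P5] Q2=[P2]
t=24-27: P5@Q1 runs 3, rem=0, completes. Q0=[] Q1=[] Q2=[P2]
t=27-31: P2@Q2 runs 4, rem=0, completes. Q0=[] Q1=[] Q2=[]

Answer: 1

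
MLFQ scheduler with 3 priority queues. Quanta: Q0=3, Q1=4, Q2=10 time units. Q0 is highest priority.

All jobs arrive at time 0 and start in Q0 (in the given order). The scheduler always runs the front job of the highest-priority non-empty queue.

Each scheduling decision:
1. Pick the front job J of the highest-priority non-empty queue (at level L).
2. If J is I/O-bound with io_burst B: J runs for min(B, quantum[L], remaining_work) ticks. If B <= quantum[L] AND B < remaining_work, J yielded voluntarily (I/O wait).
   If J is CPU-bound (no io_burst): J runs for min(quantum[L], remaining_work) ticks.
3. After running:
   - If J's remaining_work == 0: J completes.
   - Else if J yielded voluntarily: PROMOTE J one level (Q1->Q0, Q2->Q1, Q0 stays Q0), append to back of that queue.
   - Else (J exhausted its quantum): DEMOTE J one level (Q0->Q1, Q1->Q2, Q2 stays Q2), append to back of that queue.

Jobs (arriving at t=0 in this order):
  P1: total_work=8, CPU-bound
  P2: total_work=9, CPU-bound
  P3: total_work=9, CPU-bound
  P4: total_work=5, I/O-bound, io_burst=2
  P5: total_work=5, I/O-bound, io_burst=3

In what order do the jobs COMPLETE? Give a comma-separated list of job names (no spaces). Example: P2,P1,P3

t=0-3: P1@Q0 runs 3, rem=5, quantum used, demote→Q1. Q0=[P2,P3,P4,P5] Q1=[P1] Q2=[]
t=3-6: P2@Q0 runs 3, rem=6, quantum used, demote→Q1. Q0=[P3,P4,P5] Q1=[P1,P2] Q2=[]
t=6-9: P3@Q0 runs 3, rem=6, quantum used, demote→Q1. Q0=[P4,P5] Q1=[P1,P2,P3] Q2=[]
t=9-11: P4@Q0 runs 2, rem=3, I/O yield, promote→Q0. Q0=[P5,P4] Q1=[P1,P2,P3] Q2=[]
t=11-14: P5@Q0 runs 3, rem=2, I/O yield, promote→Q0. Q0=[P4,P5] Q1=[P1,P2,P3] Q2=[]
t=14-16: P4@Q0 runs 2, rem=1, I/O yield, promote→Q0. Q0=[P5,P4] Q1=[P1,P2,P3] Q2=[]
t=16-18: P5@Q0 runs 2, rem=0, completes. Q0=[P4] Q1=[P1,P2,P3] Q2=[]
t=18-19: P4@Q0 runs 1, rem=0, completes. Q0=[] Q1=[P1,P2,P3] Q2=[]
t=19-23: P1@Q1 runs 4, rem=1, quantum used, demote→Q2. Q0=[] Q1=[P2,P3] Q2=[P1]
t=23-27: P2@Q1 runs 4, rem=2, quantum used, demote→Q2. Q0=[] Q1=[P3] Q2=[P1,P2]
t=27-31: P3@Q1 runs 4, rem=2, quantum used, demote→Q2. Q0=[] Q1=[] Q2=[P1,P2,P3]
t=31-32: P1@Q2 runs 1, rem=0, completes. Q0=[] Q1=[] Q2=[P2,P3]
t=32-34: P2@Q2 runs 2, rem=0, completes. Q0=[] Q1=[] Q2=[P3]
t=34-36: P3@Q2 runs 2, rem=0, completes. Q0=[] Q1=[] Q2=[]

Answer: P5,P4,P1,P2,P3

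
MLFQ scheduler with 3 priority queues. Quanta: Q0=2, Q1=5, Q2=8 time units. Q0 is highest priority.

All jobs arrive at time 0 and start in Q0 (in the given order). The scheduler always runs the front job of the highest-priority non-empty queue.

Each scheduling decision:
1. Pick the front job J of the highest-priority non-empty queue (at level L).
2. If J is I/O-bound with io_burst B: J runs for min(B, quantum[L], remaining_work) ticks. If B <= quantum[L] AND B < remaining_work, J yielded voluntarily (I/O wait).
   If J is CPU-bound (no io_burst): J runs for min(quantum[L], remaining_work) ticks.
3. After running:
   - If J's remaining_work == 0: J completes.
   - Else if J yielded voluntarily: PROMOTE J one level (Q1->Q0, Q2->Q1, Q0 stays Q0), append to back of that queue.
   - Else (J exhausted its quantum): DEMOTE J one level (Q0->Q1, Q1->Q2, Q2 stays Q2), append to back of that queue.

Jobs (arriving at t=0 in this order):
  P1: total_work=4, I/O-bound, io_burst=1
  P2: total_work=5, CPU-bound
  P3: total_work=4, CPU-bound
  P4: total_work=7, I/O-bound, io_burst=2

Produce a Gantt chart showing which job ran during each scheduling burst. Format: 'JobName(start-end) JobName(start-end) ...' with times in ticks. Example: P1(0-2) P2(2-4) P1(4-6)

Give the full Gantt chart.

t=0-1: P1@Q0 runs 1, rem=3, I/O yield, promote→Q0. Q0=[P2,P3,P4,P1] Q1=[] Q2=[]
t=1-3: P2@Q0 runs 2, rem=3, quantum used, demote→Q1. Q0=[P3,P4,P1] Q1=[P2] Q2=[]
t=3-5: P3@Q0 runs 2, rem=2, quantum used, demote→Q1. Q0=[P4,P1] Q1=[P2,P3] Q2=[]
t=5-7: P4@Q0 runs 2, rem=5, I/O yield, promote→Q0. Q0=[P1,P4] Q1=[P2,P3] Q2=[]
t=7-8: P1@Q0 runs 1, rem=2, I/O yield, promote→Q0. Q0=[P4,P1] Q1=[P2,P3] Q2=[]
t=8-10: P4@Q0 runs 2, rem=3, I/O yield, promote→Q0. Q0=[P1,P4] Q1=[P2,P3] Q2=[]
t=10-11: P1@Q0 runs 1, rem=1, I/O yield, promote→Q0. Q0=[P4,P1] Q1=[P2,P3] Q2=[]
t=11-13: P4@Q0 runs 2, rem=1, I/O yield, promote→Q0. Q0=[P1,P4] Q1=[P2,P3] Q2=[]
t=13-14: P1@Q0 runs 1, rem=0, completes. Q0=[P4] Q1=[P2,P3] Q2=[]
t=14-15: P4@Q0 runs 1, rem=0, completes. Q0=[] Q1=[P2,P3] Q2=[]
t=15-18: P2@Q1 runs 3, rem=0, completes. Q0=[] Q1=[P3] Q2=[]
t=18-20: P3@Q1 runs 2, rem=0, completes. Q0=[] Q1=[] Q2=[]

Answer: P1(0-1) P2(1-3) P3(3-5) P4(5-7) P1(7-8) P4(8-10) P1(10-11) P4(11-13) P1(13-14) P4(14-15) P2(15-18) P3(18-20)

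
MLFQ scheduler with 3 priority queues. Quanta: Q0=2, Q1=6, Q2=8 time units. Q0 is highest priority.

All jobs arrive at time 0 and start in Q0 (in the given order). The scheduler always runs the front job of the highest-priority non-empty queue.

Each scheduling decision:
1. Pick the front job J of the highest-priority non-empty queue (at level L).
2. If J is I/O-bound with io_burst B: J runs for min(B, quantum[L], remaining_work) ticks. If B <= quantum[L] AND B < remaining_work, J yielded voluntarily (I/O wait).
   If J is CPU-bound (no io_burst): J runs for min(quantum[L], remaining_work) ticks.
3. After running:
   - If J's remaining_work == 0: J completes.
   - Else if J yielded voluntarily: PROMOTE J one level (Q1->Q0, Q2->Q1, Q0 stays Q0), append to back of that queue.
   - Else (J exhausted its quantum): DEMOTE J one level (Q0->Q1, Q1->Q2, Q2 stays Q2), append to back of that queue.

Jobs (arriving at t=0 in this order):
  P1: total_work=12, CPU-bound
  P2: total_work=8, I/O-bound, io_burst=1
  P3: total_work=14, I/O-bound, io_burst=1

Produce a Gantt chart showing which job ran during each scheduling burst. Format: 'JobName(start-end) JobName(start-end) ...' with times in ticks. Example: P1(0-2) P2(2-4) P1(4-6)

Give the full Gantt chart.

Answer: P1(0-2) P2(2-3) P3(3-4) P2(4-5) P3(5-6) P2(6-7) P3(7-8) P2(8-9) P3(9-10) P2(10-11) P3(11-12) P2(12-13) P3(13-14) P2(14-15) P3(15-16) P2(16-17) P3(17-18) P3(18-19) P3(19-20) P3(20-21) P3(21-22) P3(22-23) P3(23-24) P1(24-30) P1(30-34)

Derivation:
t=0-2: P1@Q0 runs 2, rem=10, quantum used, demote→Q1. Q0=[P2,P3] Q1=[P1] Q2=[]
t=2-3: P2@Q0 runs 1, rem=7, I/O yield, promote→Q0. Q0=[P3,P2] Q1=[P1] Q2=[]
t=3-4: P3@Q0 runs 1, rem=13, I/O yield, promote→Q0. Q0=[P2,P3] Q1=[P1] Q2=[]
t=4-5: P2@Q0 runs 1, rem=6, I/O yield, promote→Q0. Q0=[P3,P2] Q1=[P1] Q2=[]
t=5-6: P3@Q0 runs 1, rem=12, I/O yield, promote→Q0. Q0=[P2,P3] Q1=[P1] Q2=[]
t=6-7: P2@Q0 runs 1, rem=5, I/O yield, promote→Q0. Q0=[P3,P2] Q1=[P1] Q2=[]
t=7-8: P3@Q0 runs 1, rem=11, I/O yield, promote→Q0. Q0=[P2,P3] Q1=[P1] Q2=[]
t=8-9: P2@Q0 runs 1, rem=4, I/O yield, promote→Q0. Q0=[P3,P2] Q1=[P1] Q2=[]
t=9-10: P3@Q0 runs 1, rem=10, I/O yield, promote→Q0. Q0=[P2,P3] Q1=[P1] Q2=[]
t=10-11: P2@Q0 runs 1, rem=3, I/O yield, promote→Q0. Q0=[P3,P2] Q1=[P1] Q2=[]
t=11-12: P3@Q0 runs 1, rem=9, I/O yield, promote→Q0. Q0=[P2,P3] Q1=[P1] Q2=[]
t=12-13: P2@Q0 runs 1, rem=2, I/O yield, promote→Q0. Q0=[P3,P2] Q1=[P1] Q2=[]
t=13-14: P3@Q0 runs 1, rem=8, I/O yield, promote→Q0. Q0=[P2,P3] Q1=[P1] Q2=[]
t=14-15: P2@Q0 runs 1, rem=1, I/O yield, promote→Q0. Q0=[P3,P2] Q1=[P1] Q2=[]
t=15-16: P3@Q0 runs 1, rem=7, I/O yield, promote→Q0. Q0=[P2,P3] Q1=[P1] Q2=[]
t=16-17: P2@Q0 runs 1, rem=0, completes. Q0=[P3] Q1=[P1] Q2=[]
t=17-18: P3@Q0 runs 1, rem=6, I/O yield, promote→Q0. Q0=[P3] Q1=[P1] Q2=[]
t=18-19: P3@Q0 runs 1, rem=5, I/O yield, promote→Q0. Q0=[P3] Q1=[P1] Q2=[]
t=19-20: P3@Q0 runs 1, rem=4, I/O yield, promote→Q0. Q0=[P3] Q1=[P1] Q2=[]
t=20-21: P3@Q0 runs 1, rem=3, I/O yield, promote→Q0. Q0=[P3] Q1=[P1] Q2=[]
t=21-22: P3@Q0 runs 1, rem=2, I/O yield, promote→Q0. Q0=[P3] Q1=[P1] Q2=[]
t=22-23: P3@Q0 runs 1, rem=1, I/O yield, promote→Q0. Q0=[P3] Q1=[P1] Q2=[]
t=23-24: P3@Q0 runs 1, rem=0, completes. Q0=[] Q1=[P1] Q2=[]
t=24-30: P1@Q1 runs 6, rem=4, quantum used, demote→Q2. Q0=[] Q1=[] Q2=[P1]
t=30-34: P1@Q2 runs 4, rem=0, completes. Q0=[] Q1=[] Q2=[]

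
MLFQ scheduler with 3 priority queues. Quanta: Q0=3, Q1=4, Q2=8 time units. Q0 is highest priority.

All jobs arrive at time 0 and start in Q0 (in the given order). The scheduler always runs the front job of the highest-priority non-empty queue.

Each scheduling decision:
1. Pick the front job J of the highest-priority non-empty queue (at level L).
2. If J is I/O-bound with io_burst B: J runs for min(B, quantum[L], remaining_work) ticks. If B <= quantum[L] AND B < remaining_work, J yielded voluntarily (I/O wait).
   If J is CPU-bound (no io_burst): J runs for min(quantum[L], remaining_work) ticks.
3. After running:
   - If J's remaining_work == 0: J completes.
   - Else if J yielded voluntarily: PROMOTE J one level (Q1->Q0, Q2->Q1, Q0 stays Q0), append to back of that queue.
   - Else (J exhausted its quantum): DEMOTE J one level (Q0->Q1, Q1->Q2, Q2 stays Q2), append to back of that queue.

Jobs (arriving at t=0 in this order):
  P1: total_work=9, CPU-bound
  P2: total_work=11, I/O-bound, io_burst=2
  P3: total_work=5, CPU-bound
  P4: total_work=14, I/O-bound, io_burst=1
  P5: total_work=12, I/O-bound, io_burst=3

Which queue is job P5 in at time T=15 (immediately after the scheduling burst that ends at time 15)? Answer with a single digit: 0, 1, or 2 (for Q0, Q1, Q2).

Answer: 0

Derivation:
t=0-3: P1@Q0 runs 3, rem=6, quantum used, demote→Q1. Q0=[P2,P3,P4,P5] Q1=[P1] Q2=[]
t=3-5: P2@Q0 runs 2, rem=9, I/O yield, promote→Q0. Q0=[P3,P4,P5,P2] Q1=[P1] Q2=[]
t=5-8: P3@Q0 runs 3, rem=2, quantum used, demote→Q1. Q0=[P4,P5,P2] Q1=[P1,P3] Q2=[]
t=8-9: P4@Q0 runs 1, rem=13, I/O yield, promote→Q0. Q0=[P5,P2,P4] Q1=[P1,P3] Q2=[]
t=9-12: P5@Q0 runs 3, rem=9, I/O yield, promote→Q0. Q0=[P2,P4,P5] Q1=[P1,P3] Q2=[]
t=12-14: P2@Q0 runs 2, rem=7, I/O yield, promote→Q0. Q0=[P4,P5,P2] Q1=[P1,P3] Q2=[]
t=14-15: P4@Q0 runs 1, rem=12, I/O yield, promote→Q0. Q0=[P5,P2,P4] Q1=[P1,P3] Q2=[]
t=15-18: P5@Q0 runs 3, rem=6, I/O yield, promote→Q0. Q0=[P2,P4,P5] Q1=[P1,P3] Q2=[]
t=18-20: P2@Q0 runs 2, rem=5, I/O yield, promote→Q0. Q0=[P4,P5,P2] Q1=[P1,P3] Q2=[]
t=20-21: P4@Q0 runs 1, rem=11, I/O yield, promote→Q0. Q0=[P5,P2,P4] Q1=[P1,P3] Q2=[]
t=21-24: P5@Q0 runs 3, rem=3, I/O yield, promote→Q0. Q0=[P2,P4,P5] Q1=[P1,P3] Q2=[]
t=24-26: P2@Q0 runs 2, rem=3, I/O yield, promote→Q0. Q0=[P4,P5,P2] Q1=[P1,P3] Q2=[]
t=26-27: P4@Q0 runs 1, rem=10, I/O yield, promote→Q0. Q0=[P5,P2,P4] Q1=[P1,P3] Q2=[]
t=27-30: P5@Q0 runs 3, rem=0, completes. Q0=[P2,P4] Q1=[P1,P3] Q2=[]
t=30-32: P2@Q0 runs 2, rem=1, I/O yield, promote→Q0. Q0=[P4,P2] Q1=[P1,P3] Q2=[]
t=32-33: P4@Q0 runs 1, rem=9, I/O yield, promote→Q0. Q0=[P2,P4] Q1=[P1,P3] Q2=[]
t=33-34: P2@Q0 runs 1, rem=0, completes. Q0=[P4] Q1=[P1,P3] Q2=[]
t=34-35: P4@Q0 runs 1, rem=8, I/O yield, promote→Q0. Q0=[P4] Q1=[P1,P3] Q2=[]
t=35-36: P4@Q0 runs 1, rem=7, I/O yield, promote→Q0. Q0=[P4] Q1=[P1,P3] Q2=[]
t=36-37: P4@Q0 runs 1, rem=6, I/O yield, promote→Q0. Q0=[P4] Q1=[P1,P3] Q2=[]
t=37-38: P4@Q0 runs 1, rem=5, I/O yield, promote→Q0. Q0=[P4] Q1=[P1,P3] Q2=[]
t=38-39: P4@Q0 runs 1, rem=4, I/O yield, promote→Q0. Q0=[P4] Q1=[P1,P3] Q2=[]
t=39-40: P4@Q0 runs 1, rem=3, I/O yield, promote→Q0. Q0=[P4] Q1=[P1,P3] Q2=[]
t=40-41: P4@Q0 runs 1, rem=2, I/O yield, promote→Q0. Q0=[P4] Q1=[P1,P3] Q2=[]
t=41-42: P4@Q0 runs 1, rem=1, I/O yield, promote→Q0. Q0=[P4] Q1=[P1,P3] Q2=[]
t=42-43: P4@Q0 runs 1, rem=0, completes. Q0=[] Q1=[P1,P3] Q2=[]
t=43-47: P1@Q1 runs 4, rem=2, quantum used, demote→Q2. Q0=[] Q1=[P3] Q2=[P1]
t=47-49: P3@Q1 runs 2, rem=0, completes. Q0=[] Q1=[] Q2=[P1]
t=49-51: P1@Q2 runs 2, rem=0, completes. Q0=[] Q1=[] Q2=[]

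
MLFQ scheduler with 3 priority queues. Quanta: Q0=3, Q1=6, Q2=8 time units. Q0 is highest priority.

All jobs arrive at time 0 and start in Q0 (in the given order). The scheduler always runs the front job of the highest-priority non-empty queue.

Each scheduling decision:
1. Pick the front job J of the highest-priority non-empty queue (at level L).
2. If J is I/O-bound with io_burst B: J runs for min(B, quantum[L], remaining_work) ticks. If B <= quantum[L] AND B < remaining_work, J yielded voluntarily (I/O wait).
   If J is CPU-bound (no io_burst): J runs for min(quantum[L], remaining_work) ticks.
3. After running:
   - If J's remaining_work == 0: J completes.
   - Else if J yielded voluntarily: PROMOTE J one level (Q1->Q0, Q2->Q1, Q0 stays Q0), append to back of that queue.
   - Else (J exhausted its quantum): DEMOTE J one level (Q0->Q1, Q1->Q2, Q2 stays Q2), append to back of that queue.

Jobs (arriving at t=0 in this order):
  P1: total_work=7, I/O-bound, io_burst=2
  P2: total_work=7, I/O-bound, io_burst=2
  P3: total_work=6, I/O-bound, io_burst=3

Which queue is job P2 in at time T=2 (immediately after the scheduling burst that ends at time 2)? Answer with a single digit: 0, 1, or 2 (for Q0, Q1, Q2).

t=0-2: P1@Q0 runs 2, rem=5, I/O yield, promote→Q0. Q0=[P2,P3,P1] Q1=[] Q2=[]
t=2-4: P2@Q0 runs 2, rem=5, I/O yield, promote→Q0. Q0=[P3,P1,P2] Q1=[] Q2=[]
t=4-7: P3@Q0 runs 3, rem=3, I/O yield, promote→Q0. Q0=[P1,P2,P3] Q1=[] Q2=[]
t=7-9: P1@Q0 runs 2, rem=3, I/O yield, promote→Q0. Q0=[P2,P3,P1] Q1=[] Q2=[]
t=9-11: P2@Q0 runs 2, rem=3, I/O yield, promote→Q0. Q0=[P3,P1,P2] Q1=[] Q2=[]
t=11-14: P3@Q0 runs 3, rem=0, completes. Q0=[P1,P2] Q1=[] Q2=[]
t=14-16: P1@Q0 runs 2, rem=1, I/O yield, promote→Q0. Q0=[P2,P1] Q1=[] Q2=[]
t=16-18: P2@Q0 runs 2, rem=1, I/O yield, promote→Q0. Q0=[P1,P2] Q1=[] Q2=[]
t=18-19: P1@Q0 runs 1, rem=0, completes. Q0=[P2] Q1=[] Q2=[]
t=19-20: P2@Q0 runs 1, rem=0, completes. Q0=[] Q1=[] Q2=[]

Answer: 0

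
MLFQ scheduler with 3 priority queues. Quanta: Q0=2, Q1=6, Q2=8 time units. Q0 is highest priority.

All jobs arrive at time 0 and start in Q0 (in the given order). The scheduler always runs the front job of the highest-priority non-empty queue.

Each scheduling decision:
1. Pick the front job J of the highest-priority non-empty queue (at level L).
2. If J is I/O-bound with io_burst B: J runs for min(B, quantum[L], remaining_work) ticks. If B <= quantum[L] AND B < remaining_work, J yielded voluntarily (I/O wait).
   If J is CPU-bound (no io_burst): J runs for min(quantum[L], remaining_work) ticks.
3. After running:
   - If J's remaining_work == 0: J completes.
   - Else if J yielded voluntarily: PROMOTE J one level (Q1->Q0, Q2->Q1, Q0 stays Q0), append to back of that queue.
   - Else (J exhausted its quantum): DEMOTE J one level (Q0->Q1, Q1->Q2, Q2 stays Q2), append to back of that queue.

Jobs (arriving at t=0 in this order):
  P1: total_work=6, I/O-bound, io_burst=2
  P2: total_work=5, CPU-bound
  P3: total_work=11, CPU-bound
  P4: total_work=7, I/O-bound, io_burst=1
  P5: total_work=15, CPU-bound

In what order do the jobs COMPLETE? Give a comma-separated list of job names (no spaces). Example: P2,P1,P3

t=0-2: P1@Q0 runs 2, rem=4, I/O yield, promote→Q0. Q0=[P2,P3,P4,P5,P1] Q1=[] Q2=[]
t=2-4: P2@Q0 runs 2, rem=3, quantum used, demote→Q1. Q0=[P3,P4,P5,P1] Q1=[P2] Q2=[]
t=4-6: P3@Q0 runs 2, rem=9, quantum used, demote→Q1. Q0=[P4,P5,P1] Q1=[P2,P3] Q2=[]
t=6-7: P4@Q0 runs 1, rem=6, I/O yield, promote→Q0. Q0=[P5,P1,P4] Q1=[P2,P3] Q2=[]
t=7-9: P5@Q0 runs 2, rem=13, quantum used, demote→Q1. Q0=[P1,P4] Q1=[P2,P3,P5] Q2=[]
t=9-11: P1@Q0 runs 2, rem=2, I/O yield, promote→Q0. Q0=[P4,P1] Q1=[P2,P3,P5] Q2=[]
t=11-12: P4@Q0 runs 1, rem=5, I/O yield, promote→Q0. Q0=[P1,P4] Q1=[P2,P3,P5] Q2=[]
t=12-14: P1@Q0 runs 2, rem=0, completes. Q0=[P4] Q1=[P2,P3,P5] Q2=[]
t=14-15: P4@Q0 runs 1, rem=4, I/O yield, promote→Q0. Q0=[P4] Q1=[P2,P3,P5] Q2=[]
t=15-16: P4@Q0 runs 1, rem=3, I/O yield, promote→Q0. Q0=[P4] Q1=[P2,P3,P5] Q2=[]
t=16-17: P4@Q0 runs 1, rem=2, I/O yield, promote→Q0. Q0=[P4] Q1=[P2,P3,P5] Q2=[]
t=17-18: P4@Q0 runs 1, rem=1, I/O yield, promote→Q0. Q0=[P4] Q1=[P2,P3,P5] Q2=[]
t=18-19: P4@Q0 runs 1, rem=0, completes. Q0=[] Q1=[P2,P3,P5] Q2=[]
t=19-22: P2@Q1 runs 3, rem=0, completes. Q0=[] Q1=[P3,P5] Q2=[]
t=22-28: P3@Q1 runs 6, rem=3, quantum used, demote→Q2. Q0=[] Q1=[P5] Q2=[P3]
t=28-34: P5@Q1 runs 6, rem=7, quantum used, demote→Q2. Q0=[] Q1=[] Q2=[P3,P5]
t=34-37: P3@Q2 runs 3, rem=0, completes. Q0=[] Q1=[] Q2=[P5]
t=37-44: P5@Q2 runs 7, rem=0, completes. Q0=[] Q1=[] Q2=[]

Answer: P1,P4,P2,P3,P5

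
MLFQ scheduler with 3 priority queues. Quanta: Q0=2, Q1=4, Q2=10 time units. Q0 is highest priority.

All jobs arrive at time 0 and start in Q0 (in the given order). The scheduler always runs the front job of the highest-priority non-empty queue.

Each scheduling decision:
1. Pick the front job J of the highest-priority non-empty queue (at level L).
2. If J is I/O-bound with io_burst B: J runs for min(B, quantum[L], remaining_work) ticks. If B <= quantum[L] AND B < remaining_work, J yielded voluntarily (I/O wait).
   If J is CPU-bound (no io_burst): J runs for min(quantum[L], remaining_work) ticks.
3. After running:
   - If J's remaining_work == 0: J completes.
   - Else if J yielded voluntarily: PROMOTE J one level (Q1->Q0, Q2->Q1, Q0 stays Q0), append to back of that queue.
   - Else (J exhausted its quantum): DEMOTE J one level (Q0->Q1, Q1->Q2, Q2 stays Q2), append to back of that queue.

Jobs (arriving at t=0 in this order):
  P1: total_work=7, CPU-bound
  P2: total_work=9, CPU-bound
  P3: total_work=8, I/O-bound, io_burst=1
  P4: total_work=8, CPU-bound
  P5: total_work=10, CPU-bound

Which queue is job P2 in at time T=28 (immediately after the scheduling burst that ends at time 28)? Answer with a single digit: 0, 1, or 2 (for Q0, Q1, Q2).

t=0-2: P1@Q0 runs 2, rem=5, quantum used, demote→Q1. Q0=[P2,P3,P4,P5] Q1=[P1] Q2=[]
t=2-4: P2@Q0 runs 2, rem=7, quantum used, demote→Q1. Q0=[P3,P4,P5] Q1=[P1,P2] Q2=[]
t=4-5: P3@Q0 runs 1, rem=7, I/O yield, promote→Q0. Q0=[P4,P5,P3] Q1=[P1,P2] Q2=[]
t=5-7: P4@Q0 runs 2, rem=6, quantum used, demote→Q1. Q0=[P5,P3] Q1=[P1,P2,P4] Q2=[]
t=7-9: P5@Q0 runs 2, rem=8, quantum used, demote→Q1. Q0=[P3] Q1=[P1,P2,P4,P5] Q2=[]
t=9-10: P3@Q0 runs 1, rem=6, I/O yield, promote→Q0. Q0=[P3] Q1=[P1,P2,P4,P5] Q2=[]
t=10-11: P3@Q0 runs 1, rem=5, I/O yield, promote→Q0. Q0=[P3] Q1=[P1,P2,P4,P5] Q2=[]
t=11-12: P3@Q0 runs 1, rem=4, I/O yield, promote→Q0. Q0=[P3] Q1=[P1,P2,P4,P5] Q2=[]
t=12-13: P3@Q0 runs 1, rem=3, I/O yield, promote→Q0. Q0=[P3] Q1=[P1,P2,P4,P5] Q2=[]
t=13-14: P3@Q0 runs 1, rem=2, I/O yield, promote→Q0. Q0=[P3] Q1=[P1,P2,P4,P5] Q2=[]
t=14-15: P3@Q0 runs 1, rem=1, I/O yield, promote→Q0. Q0=[P3] Q1=[P1,P2,P4,P5] Q2=[]
t=15-16: P3@Q0 runs 1, rem=0, completes. Q0=[] Q1=[P1,P2,P4,P5] Q2=[]
t=16-20: P1@Q1 runs 4, rem=1, quantum used, demote→Q2. Q0=[] Q1=[P2,P4,P5] Q2=[P1]
t=20-24: P2@Q1 runs 4, rem=3, quantum used, demote→Q2. Q0=[] Q1=[P4,P5] Q2=[P1,P2]
t=24-28: P4@Q1 runs 4, rem=2, quantum used, demote→Q2. Q0=[] Q1=[P5] Q2=[P1,P2,P4]
t=28-32: P5@Q1 runs 4, rem=4, quantum used, demote→Q2. Q0=[] Q1=[] Q2=[P1,P2,P4,P5]
t=32-33: P1@Q2 runs 1, rem=0, completes. Q0=[] Q1=[] Q2=[P2,P4,P5]
t=33-36: P2@Q2 runs 3, rem=0, completes. Q0=[] Q1=[] Q2=[P4,P5]
t=36-38: P4@Q2 runs 2, rem=0, completes. Q0=[] Q1=[] Q2=[P5]
t=38-42: P5@Q2 runs 4, rem=0, completes. Q0=[] Q1=[] Q2=[]

Answer: 2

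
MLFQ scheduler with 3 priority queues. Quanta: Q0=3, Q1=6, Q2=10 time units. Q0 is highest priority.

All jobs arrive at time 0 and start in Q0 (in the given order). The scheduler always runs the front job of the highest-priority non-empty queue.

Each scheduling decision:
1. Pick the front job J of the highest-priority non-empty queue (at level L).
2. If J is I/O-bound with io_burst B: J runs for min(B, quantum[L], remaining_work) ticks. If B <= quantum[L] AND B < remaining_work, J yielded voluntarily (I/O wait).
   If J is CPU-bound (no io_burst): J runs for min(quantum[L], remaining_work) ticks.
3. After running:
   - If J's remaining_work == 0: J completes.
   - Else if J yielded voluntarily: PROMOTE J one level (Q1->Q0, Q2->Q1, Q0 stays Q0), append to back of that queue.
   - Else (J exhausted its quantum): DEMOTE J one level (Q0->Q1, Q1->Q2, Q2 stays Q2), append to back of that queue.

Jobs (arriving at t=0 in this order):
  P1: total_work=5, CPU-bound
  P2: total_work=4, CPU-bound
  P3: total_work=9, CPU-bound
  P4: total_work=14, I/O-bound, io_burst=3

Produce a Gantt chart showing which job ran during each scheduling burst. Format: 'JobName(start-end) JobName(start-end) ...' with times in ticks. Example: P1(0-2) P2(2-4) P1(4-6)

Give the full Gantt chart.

t=0-3: P1@Q0 runs 3, rem=2, quantum used, demote→Q1. Q0=[P2,P3,P4] Q1=[P1] Q2=[]
t=3-6: P2@Q0 runs 3, rem=1, quantum used, demote→Q1. Q0=[P3,P4] Q1=[P1,P2] Q2=[]
t=6-9: P3@Q0 runs 3, rem=6, quantum used, demote→Q1. Q0=[P4] Q1=[P1,P2,P3] Q2=[]
t=9-12: P4@Q0 runs 3, rem=11, I/O yield, promote→Q0. Q0=[P4] Q1=[P1,P2,P3] Q2=[]
t=12-15: P4@Q0 runs 3, rem=8, I/O yield, promote→Q0. Q0=[P4] Q1=[P1,P2,P3] Q2=[]
t=15-18: P4@Q0 runs 3, rem=5, I/O yield, promote→Q0. Q0=[P4] Q1=[P1,P2,P3] Q2=[]
t=18-21: P4@Q0 runs 3, rem=2, I/O yield, promote→Q0. Q0=[P4] Q1=[P1,P2,P3] Q2=[]
t=21-23: P4@Q0 runs 2, rem=0, completes. Q0=[] Q1=[P1,P2,P3] Q2=[]
t=23-25: P1@Q1 runs 2, rem=0, completes. Q0=[] Q1=[P2,P3] Q2=[]
t=25-26: P2@Q1 runs 1, rem=0, completes. Q0=[] Q1=[P3] Q2=[]
t=26-32: P3@Q1 runs 6, rem=0, completes. Q0=[] Q1=[] Q2=[]

Answer: P1(0-3) P2(3-6) P3(6-9) P4(9-12) P4(12-15) P4(15-18) P4(18-21) P4(21-23) P1(23-25) P2(25-26) P3(26-32)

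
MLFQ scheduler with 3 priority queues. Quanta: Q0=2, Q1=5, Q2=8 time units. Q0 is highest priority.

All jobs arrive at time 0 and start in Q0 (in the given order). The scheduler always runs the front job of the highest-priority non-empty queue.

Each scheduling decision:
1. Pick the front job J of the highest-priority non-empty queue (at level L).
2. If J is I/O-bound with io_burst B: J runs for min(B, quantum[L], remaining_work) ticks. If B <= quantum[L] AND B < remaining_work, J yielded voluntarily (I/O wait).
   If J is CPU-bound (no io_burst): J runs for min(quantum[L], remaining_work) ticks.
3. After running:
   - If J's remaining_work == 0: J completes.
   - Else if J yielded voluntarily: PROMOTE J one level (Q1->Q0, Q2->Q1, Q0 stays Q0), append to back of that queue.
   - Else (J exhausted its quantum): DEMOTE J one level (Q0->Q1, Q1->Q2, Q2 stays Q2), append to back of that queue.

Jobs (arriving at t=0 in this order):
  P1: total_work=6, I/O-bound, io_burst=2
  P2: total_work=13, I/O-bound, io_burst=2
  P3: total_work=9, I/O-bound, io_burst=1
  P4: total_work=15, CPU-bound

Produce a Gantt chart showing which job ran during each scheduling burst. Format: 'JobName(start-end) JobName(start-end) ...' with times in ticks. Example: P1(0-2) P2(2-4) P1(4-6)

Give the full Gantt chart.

t=0-2: P1@Q0 runs 2, rem=4, I/O yield, promote→Q0. Q0=[P2,P3,P4,P1] Q1=[] Q2=[]
t=2-4: P2@Q0 runs 2, rem=11, I/O yield, promote→Q0. Q0=[P3,P4,P1,P2] Q1=[] Q2=[]
t=4-5: P3@Q0 runs 1, rem=8, I/O yield, promote→Q0. Q0=[P4,P1,P2,P3] Q1=[] Q2=[]
t=5-7: P4@Q0 runs 2, rem=13, quantum used, demote→Q1. Q0=[P1,P2,P3] Q1=[P4] Q2=[]
t=7-9: P1@Q0 runs 2, rem=2, I/O yield, promote→Q0. Q0=[P2,P3,P1] Q1=[P4] Q2=[]
t=9-11: P2@Q0 runs 2, rem=9, I/O yield, promote→Q0. Q0=[P3,P1,P2] Q1=[P4] Q2=[]
t=11-12: P3@Q0 runs 1, rem=7, I/O yield, promote→Q0. Q0=[P1,P2,P3] Q1=[P4] Q2=[]
t=12-14: P1@Q0 runs 2, rem=0, completes. Q0=[P2,P3] Q1=[P4] Q2=[]
t=14-16: P2@Q0 runs 2, rem=7, I/O yield, promote→Q0. Q0=[P3,P2] Q1=[P4] Q2=[]
t=16-17: P3@Q0 runs 1, rem=6, I/O yield, promote→Q0. Q0=[P2,P3] Q1=[P4] Q2=[]
t=17-19: P2@Q0 runs 2, rem=5, I/O yield, promote→Q0. Q0=[P3,P2] Q1=[P4] Q2=[]
t=19-20: P3@Q0 runs 1, rem=5, I/O yield, promote→Q0. Q0=[P2,P3] Q1=[P4] Q2=[]
t=20-22: P2@Q0 runs 2, rem=3, I/O yield, promote→Q0. Q0=[P3,P2] Q1=[P4] Q2=[]
t=22-23: P3@Q0 runs 1, rem=4, I/O yield, promote→Q0. Q0=[P2,P3] Q1=[P4] Q2=[]
t=23-25: P2@Q0 runs 2, rem=1, I/O yield, promote→Q0. Q0=[P3,P2] Q1=[P4] Q2=[]
t=25-26: P3@Q0 runs 1, rem=3, I/O yield, promote→Q0. Q0=[P2,P3] Q1=[P4] Q2=[]
t=26-27: P2@Q0 runs 1, rem=0, completes. Q0=[P3] Q1=[P4] Q2=[]
t=27-28: P3@Q0 runs 1, rem=2, I/O yield, promote→Q0. Q0=[P3] Q1=[P4] Q2=[]
t=28-29: P3@Q0 runs 1, rem=1, I/O yield, promote→Q0. Q0=[P3] Q1=[P4] Q2=[]
t=29-30: P3@Q0 runs 1, rem=0, completes. Q0=[] Q1=[P4] Q2=[]
t=30-35: P4@Q1 runs 5, rem=8, quantum used, demote→Q2. Q0=[] Q1=[] Q2=[P4]
t=35-43: P4@Q2 runs 8, rem=0, completes. Q0=[] Q1=[] Q2=[]

Answer: P1(0-2) P2(2-4) P3(4-5) P4(5-7) P1(7-9) P2(9-11) P3(11-12) P1(12-14) P2(14-16) P3(16-17) P2(17-19) P3(19-20) P2(20-22) P3(22-23) P2(23-25) P3(25-26) P2(26-27) P3(27-28) P3(28-29) P3(29-30) P4(30-35) P4(35-43)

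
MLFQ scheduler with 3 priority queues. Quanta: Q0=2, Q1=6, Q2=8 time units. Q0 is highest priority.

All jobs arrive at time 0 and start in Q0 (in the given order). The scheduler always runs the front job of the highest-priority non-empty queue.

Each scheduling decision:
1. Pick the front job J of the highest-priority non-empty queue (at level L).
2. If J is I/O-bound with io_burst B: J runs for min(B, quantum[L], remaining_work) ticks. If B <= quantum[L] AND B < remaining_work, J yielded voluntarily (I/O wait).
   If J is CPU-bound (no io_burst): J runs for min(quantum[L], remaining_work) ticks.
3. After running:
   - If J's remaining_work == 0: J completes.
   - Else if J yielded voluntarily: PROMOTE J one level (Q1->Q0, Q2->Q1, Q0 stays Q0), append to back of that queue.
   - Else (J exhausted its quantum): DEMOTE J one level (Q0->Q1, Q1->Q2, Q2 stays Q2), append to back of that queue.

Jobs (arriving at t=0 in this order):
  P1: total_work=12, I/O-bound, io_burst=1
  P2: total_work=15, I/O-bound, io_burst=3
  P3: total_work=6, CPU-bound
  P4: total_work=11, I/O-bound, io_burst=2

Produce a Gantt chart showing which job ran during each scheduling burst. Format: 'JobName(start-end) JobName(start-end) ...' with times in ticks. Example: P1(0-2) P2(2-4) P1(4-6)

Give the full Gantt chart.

Answer: P1(0-1) P2(1-3) P3(3-5) P4(5-7) P1(7-8) P4(8-10) P1(10-11) P4(11-13) P1(13-14) P4(14-16) P1(16-17) P4(17-19) P1(19-20) P4(20-21) P1(21-22) P1(22-23) P1(23-24) P1(24-25) P1(25-26) P1(26-27) P2(27-30) P2(30-32) P3(32-36) P2(36-39) P2(39-41) P2(41-44)

Derivation:
t=0-1: P1@Q0 runs 1, rem=11, I/O yield, promote→Q0. Q0=[P2,P3,P4,P1] Q1=[] Q2=[]
t=1-3: P2@Q0 runs 2, rem=13, quantum used, demote→Q1. Q0=[P3,P4,P1] Q1=[P2] Q2=[]
t=3-5: P3@Q0 runs 2, rem=4, quantum used, demote→Q1. Q0=[P4,P1] Q1=[P2,P3] Q2=[]
t=5-7: P4@Q0 runs 2, rem=9, I/O yield, promote→Q0. Q0=[P1,P4] Q1=[P2,P3] Q2=[]
t=7-8: P1@Q0 runs 1, rem=10, I/O yield, promote→Q0. Q0=[P4,P1] Q1=[P2,P3] Q2=[]
t=8-10: P4@Q0 runs 2, rem=7, I/O yield, promote→Q0. Q0=[P1,P4] Q1=[P2,P3] Q2=[]
t=10-11: P1@Q0 runs 1, rem=9, I/O yield, promote→Q0. Q0=[P4,P1] Q1=[P2,P3] Q2=[]
t=11-13: P4@Q0 runs 2, rem=5, I/O yield, promote→Q0. Q0=[P1,P4] Q1=[P2,P3] Q2=[]
t=13-14: P1@Q0 runs 1, rem=8, I/O yield, promote→Q0. Q0=[P4,P1] Q1=[P2,P3] Q2=[]
t=14-16: P4@Q0 runs 2, rem=3, I/O yield, promote→Q0. Q0=[P1,P4] Q1=[P2,P3] Q2=[]
t=16-17: P1@Q0 runs 1, rem=7, I/O yield, promote→Q0. Q0=[P4,P1] Q1=[P2,P3] Q2=[]
t=17-19: P4@Q0 runs 2, rem=1, I/O yield, promote→Q0. Q0=[P1,P4] Q1=[P2,P3] Q2=[]
t=19-20: P1@Q0 runs 1, rem=6, I/O yield, promote→Q0. Q0=[P4,P1] Q1=[P2,P3] Q2=[]
t=20-21: P4@Q0 runs 1, rem=0, completes. Q0=[P1] Q1=[P2,P3] Q2=[]
t=21-22: P1@Q0 runs 1, rem=5, I/O yield, promote→Q0. Q0=[P1] Q1=[P2,P3] Q2=[]
t=22-23: P1@Q0 runs 1, rem=4, I/O yield, promote→Q0. Q0=[P1] Q1=[P2,P3] Q2=[]
t=23-24: P1@Q0 runs 1, rem=3, I/O yield, promote→Q0. Q0=[P1] Q1=[P2,P3] Q2=[]
t=24-25: P1@Q0 runs 1, rem=2, I/O yield, promote→Q0. Q0=[P1] Q1=[P2,P3] Q2=[]
t=25-26: P1@Q0 runs 1, rem=1, I/O yield, promote→Q0. Q0=[P1] Q1=[P2,P3] Q2=[]
t=26-27: P1@Q0 runs 1, rem=0, completes. Q0=[] Q1=[P2,P3] Q2=[]
t=27-30: P2@Q1 runs 3, rem=10, I/O yield, promote→Q0. Q0=[P2] Q1=[P3] Q2=[]
t=30-32: P2@Q0 runs 2, rem=8, quantum used, demote→Q1. Q0=[] Q1=[P3,P2] Q2=[]
t=32-36: P3@Q1 runs 4, rem=0, completes. Q0=[] Q1=[P2] Q2=[]
t=36-39: P2@Q1 runs 3, rem=5, I/O yield, promote→Q0. Q0=[P2] Q1=[] Q2=[]
t=39-41: P2@Q0 runs 2, rem=3, quantum used, demote→Q1. Q0=[] Q1=[P2] Q2=[]
t=41-44: P2@Q1 runs 3, rem=0, completes. Q0=[] Q1=[] Q2=[]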